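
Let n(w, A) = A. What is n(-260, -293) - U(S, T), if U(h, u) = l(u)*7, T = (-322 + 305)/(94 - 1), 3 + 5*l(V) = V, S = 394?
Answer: -134173/465 ≈ -288.54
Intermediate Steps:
l(V) = -3/5 + V/5
T = -17/93 ≈ -0.18280
U(h, u) = -21/5 + 7*u/5 (U(h, u) = (-3/5 + u/5)*7 = -21/5 + 7*u/5)
n(-260, -293) - U(S, T) = -293 - (-21/5 + (7/5)*(-17/93)) = -293 - (-21/5 - 119/465) = -293 - 1*(-2072/465) = -293 + 2072/465 = -134173/465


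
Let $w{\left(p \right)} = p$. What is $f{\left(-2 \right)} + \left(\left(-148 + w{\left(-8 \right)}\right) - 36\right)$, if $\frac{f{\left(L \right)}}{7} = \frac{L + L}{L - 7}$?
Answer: $- \frac{1700}{9} \approx -188.89$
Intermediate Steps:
$f{\left(L \right)} = \frac{14 L}{-7 + L}$ ($f{\left(L \right)} = 7 \frac{L + L}{L - 7} = 7 \frac{2 L}{L - 7} = 7 \frac{2 L}{-7 + L} = \frac{14 L}{-7 + L}$)
$f{\left(-2 \right)} + \left(\left(-148 + w{\left(-8 \right)}\right) - 36\right) = 14 \left(-2\right) \frac{1}{-7 - 2} - 192 = 14 \left(-2\right) \frac{1}{-9} - 192 = 14 \left(-2\right) \left(- \frac{1}{9}\right) - 192 = \frac{28}{9} - 192 = - \frac{1700}{9}$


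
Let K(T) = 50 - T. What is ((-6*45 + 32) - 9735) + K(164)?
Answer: -10087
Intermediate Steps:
((-6*45 + 32) - 9735) + K(164) = ((-6*45 + 32) - 9735) + (50 - 1*164) = ((-270 + 32) - 9735) + (50 - 164) = (-238 - 9735) - 114 = -9973 - 114 = -10087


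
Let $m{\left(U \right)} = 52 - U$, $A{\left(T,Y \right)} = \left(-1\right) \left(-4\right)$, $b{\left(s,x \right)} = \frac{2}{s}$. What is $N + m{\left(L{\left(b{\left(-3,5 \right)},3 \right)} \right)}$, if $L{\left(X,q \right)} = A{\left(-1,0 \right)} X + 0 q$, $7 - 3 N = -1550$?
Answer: $\frac{1721}{3} \approx 573.67$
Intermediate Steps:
$N = 519$ ($N = \frac{7}{3} - - \frac{1550}{3} = \frac{7}{3} + \frac{1550}{3} = 519$)
$A{\left(T,Y \right)} = 4$
$L{\left(X,q \right)} = 4 X$ ($L{\left(X,q \right)} = 4 X + 0 q = 4 X + 0 = 4 X$)
$N + m{\left(L{\left(b{\left(-3,5 \right)},3 \right)} \right)} = 519 + \left(52 - 4 \frac{2}{-3}\right) = 519 + \left(52 - 4 \cdot 2 \left(- \frac{1}{3}\right)\right) = 519 + \left(52 - 4 \left(- \frac{2}{3}\right)\right) = 519 + \left(52 - - \frac{8}{3}\right) = 519 + \left(52 + \frac{8}{3}\right) = 519 + \frac{164}{3} = \frac{1721}{3}$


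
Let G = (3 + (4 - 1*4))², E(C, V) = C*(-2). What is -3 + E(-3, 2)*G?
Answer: 51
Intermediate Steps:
E(C, V) = -2*C
G = 9 (G = (3 + (4 - 4))² = (3 + 0)² = 3² = 9)
-3 + E(-3, 2)*G = -3 - 2*(-3)*9 = -3 + 6*9 = -3 + 54 = 51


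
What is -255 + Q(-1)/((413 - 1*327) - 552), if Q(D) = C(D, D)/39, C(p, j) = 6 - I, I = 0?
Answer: -772396/3029 ≈ -255.00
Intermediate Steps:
C(p, j) = 6 (C(p, j) = 6 - 1*0 = 6 + 0 = 6)
Q(D) = 2/13 (Q(D) = 6/39 = 6*(1/39) = 2/13)
-255 + Q(-1)/((413 - 1*327) - 552) = -255 + 2/(13*((413 - 1*327) - 552)) = -255 + 2/(13*((413 - 327) - 552)) = -255 + 2/(13*(86 - 552)) = -255 + (2/13)/(-466) = -255 + (2/13)*(-1/466) = -255 - 1/3029 = -772396/3029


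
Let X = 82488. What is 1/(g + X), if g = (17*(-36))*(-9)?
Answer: 1/87996 ≈ 1.1364e-5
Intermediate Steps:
g = 5508 (g = -612*(-9) = 5508)
1/(g + X) = 1/(5508 + 82488) = 1/87996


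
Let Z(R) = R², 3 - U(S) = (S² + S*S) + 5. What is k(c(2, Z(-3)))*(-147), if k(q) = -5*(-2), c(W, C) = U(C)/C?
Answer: -1470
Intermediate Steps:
U(S) = -2 - 2*S² (U(S) = 3 - ((S² + S*S) + 5) = 3 - ((S² + S²) + 5) = 3 - (2*S² + 5) = 3 - (5 + 2*S²) = 3 + (-5 - 2*S²) = -2 - 2*S²)
c(W, C) = (-2 - 2*C²)/C
k(q) = 10
k(c(2, Z(-3)))*(-147) = 10*(-147) = -1470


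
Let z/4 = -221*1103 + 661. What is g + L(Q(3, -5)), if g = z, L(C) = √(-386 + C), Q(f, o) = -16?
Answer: -972408 + I*√402 ≈ -9.7241e+5 + 20.05*I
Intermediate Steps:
z = -972408 (z = 4*(-221*1103 + 661) = 4*(-243763 + 661) = 4*(-243102) = -972408)
g = -972408
g + L(Q(3, -5)) = -972408 + √(-386 - 16) = -972408 + √(-402) = -972408 + I*√402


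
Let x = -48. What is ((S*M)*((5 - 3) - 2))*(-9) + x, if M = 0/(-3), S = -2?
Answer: -48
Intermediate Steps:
M = 0 (M = 0*(-⅓) = 0)
((S*M)*((5 - 3) - 2))*(-9) + x = ((-2*0)*((5 - 3) - 2))*(-9) - 48 = (0*(2 - 2))*(-9) - 48 = (0*0)*(-9) - 48 = 0*(-9) - 48 = 0 - 48 = -48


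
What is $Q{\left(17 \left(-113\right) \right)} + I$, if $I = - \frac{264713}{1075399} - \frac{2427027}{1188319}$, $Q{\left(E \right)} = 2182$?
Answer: $\frac{2785490448364922}{1277917064281} \approx 2179.7$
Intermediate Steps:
$I = - \frac{2924585896220}{1277917064281}$ ($I = \left(-264713\right) \frac{1}{1075399} - \frac{2427027}{1188319} = - \frac{264713}{1075399} - \frac{2427027}{1188319} = - \frac{2924585896220}{1277917064281} \approx -2.2886$)
$Q{\left(17 \left(-113\right) \right)} + I = 2182 - \frac{2924585896220}{1277917064281} = \frac{2785490448364922}{1277917064281}$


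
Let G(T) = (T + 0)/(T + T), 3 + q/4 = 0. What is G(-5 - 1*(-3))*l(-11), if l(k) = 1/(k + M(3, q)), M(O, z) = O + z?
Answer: -1/40 ≈ -0.025000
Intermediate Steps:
q = -12 (q = -12 + 4*0 = -12 + 0 = -12)
G(T) = ½ (G(T) = T/((2*T)) = T*(1/(2*T)) = ½)
l(k) = 1/(-9 + k) (l(k) = 1/(k + (3 - 12)) = 1/(k - 9) = 1/(-9 + k))
G(-5 - 1*(-3))*l(-11) = 1/(2*(-9 - 11)) = (½)/(-20) = (½)*(-1/20) = -1/40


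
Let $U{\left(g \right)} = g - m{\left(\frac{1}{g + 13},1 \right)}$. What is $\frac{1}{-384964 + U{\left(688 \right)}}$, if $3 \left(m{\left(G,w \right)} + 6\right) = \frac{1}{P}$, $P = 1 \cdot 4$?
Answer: $- \frac{12}{4611241} \approx -2.6023 \cdot 10^{-6}$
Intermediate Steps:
$P = 4$
$m{\left(G,w \right)} = - \frac{71}{12}$ ($m{\left(G,w \right)} = -6 + \frac{1}{3 \cdot 4} = -6 + \frac{1}{3} \cdot \frac{1}{4} = -6 + \frac{1}{12} = - \frac{71}{12}$)
$U{\left(g \right)} = \frac{71}{12} + g$ ($U{\left(g \right)} = g - - \frac{71}{12} = g + \frac{71}{12} = \frac{71}{12} + g$)
$\frac{1}{-384964 + U{\left(688 \right)}} = \frac{1}{-384964 + \left(\frac{71}{12} + 688\right)} = \frac{1}{-384964 + \frac{8327}{12}} = \frac{1}{- \frac{4611241}{12}} = - \frac{12}{4611241}$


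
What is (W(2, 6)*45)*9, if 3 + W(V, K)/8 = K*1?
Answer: 9720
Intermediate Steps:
W(V, K) = -24 + 8*K (W(V, K) = -24 + 8*(K*1) = -24 + 8*K)
(W(2, 6)*45)*9 = ((-24 + 8*6)*45)*9 = ((-24 + 48)*45)*9 = (24*45)*9 = 1080*9 = 9720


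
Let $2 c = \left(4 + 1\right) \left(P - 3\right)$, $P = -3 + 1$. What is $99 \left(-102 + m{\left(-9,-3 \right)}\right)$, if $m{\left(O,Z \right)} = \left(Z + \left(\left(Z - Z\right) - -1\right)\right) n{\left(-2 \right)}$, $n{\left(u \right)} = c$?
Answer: $-7623$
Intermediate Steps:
$P = -2$
$c = - \frac{25}{2}$ ($c = \frac{\left(4 + 1\right) \left(-2 - 3\right)}{2} = \frac{5 \left(-5\right)}{2} = \frac{1}{2} \left(-25\right) = - \frac{25}{2} \approx -12.5$)
$n{\left(u \right)} = - \frac{25}{2}$
$m{\left(O,Z \right)} = - \frac{25}{2} - \frac{25 Z}{2}$ ($m{\left(O,Z \right)} = \left(Z + \left(\left(Z - Z\right) - -1\right)\right) \left(- \frac{25}{2}\right) = \left(Z + \left(0 + 1\right)\right) \left(- \frac{25}{2}\right) = \left(Z + 1\right) \left(- \frac{25}{2}\right) = \left(1 + Z\right) \left(- \frac{25}{2}\right) = - \frac{25}{2} - \frac{25 Z}{2}$)
$99 \left(-102 + m{\left(-9,-3 \right)}\right) = 99 \left(-102 - -25\right) = 99 \left(-102 + \left(- \frac{25}{2} + \frac{75}{2}\right)\right) = 99 \left(-102 + 25\right) = 99 \left(-77\right) = -7623$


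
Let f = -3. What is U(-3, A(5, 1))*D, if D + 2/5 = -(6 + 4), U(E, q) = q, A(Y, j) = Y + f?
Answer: -104/5 ≈ -20.800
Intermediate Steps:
A(Y, j) = -3 + Y (A(Y, j) = Y - 3 = -3 + Y)
D = -52/5 (D = -⅖ - (6 + 4) = -⅖ - 1*10 = -⅖ - 10 = -52/5 ≈ -10.400)
U(-3, A(5, 1))*D = (-3 + 5)*(-52/5) = 2*(-52/5) = -104/5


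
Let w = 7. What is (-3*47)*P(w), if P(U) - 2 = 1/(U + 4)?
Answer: -3243/11 ≈ -294.82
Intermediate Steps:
P(U) = 2 + 1/(4 + U) (P(U) = 2 + 1/(U + 4) = 2 + 1/(4 + U))
(-3*47)*P(w) = (-3*47)*((9 + 2*7)/(4 + 7)) = -141*(9 + 14)/11 = -141*23/11 = -3243/11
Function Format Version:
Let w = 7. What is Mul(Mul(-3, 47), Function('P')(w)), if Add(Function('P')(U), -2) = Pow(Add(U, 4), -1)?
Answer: Rational(-3243, 11) ≈ -294.82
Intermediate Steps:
Function('P')(U) = Add(2, Pow(Add(4, U), -1)) (Function('P')(U) = Add(2, Pow(Add(U, 4), -1)) = Add(2, Pow(Add(4, U), -1)))
Mul(Mul(-3, 47), Function('P')(w)) = Mul(Mul(-3, 47), Mul(Pow(Add(4, 7), -1), Add(9, Mul(2, 7)))) = Mul(-141, Mul(Pow(11, -1), Add(9, 14))) = Mul(-141, Mul(Rational(1, 11), 23)) = Mul(-141, Rational(23, 11)) = Rational(-3243, 11)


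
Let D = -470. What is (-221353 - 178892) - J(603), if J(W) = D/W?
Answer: -241347265/603 ≈ -4.0024e+5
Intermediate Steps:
J(W) = -470/W
(-221353 - 178892) - J(603) = (-221353 - 178892) - (-470)/603 = -400245 - (-470)/603 = -400245 - 1*(-470/603) = -400245 + 470/603 = -241347265/603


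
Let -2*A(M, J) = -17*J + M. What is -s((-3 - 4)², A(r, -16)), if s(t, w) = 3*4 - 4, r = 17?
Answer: -8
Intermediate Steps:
A(M, J) = -M/2 + 17*J/2 (A(M, J) = -(-17*J + M)/2 = -(M - 17*J)/2 = -M/2 + 17*J/2)
s(t, w) = 8 (s(t, w) = 12 - 4 = 8)
-s((-3 - 4)², A(r, -16)) = -1*8 = -8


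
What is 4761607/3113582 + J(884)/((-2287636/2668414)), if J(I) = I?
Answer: -141032061205365/136975812926 ≈ -1029.6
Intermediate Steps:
4761607/3113582 + J(884)/((-2287636/2668414)) = 4761607/3113582 + 884/((-2287636/2668414)) = 4761607*(1/3113582) + 884/((-2287636*1/2668414)) = 4761607/3113582 + 884/(-1143818/1334207) = 4761607/3113582 + 884*(-1334207/1143818) = 4761607/3113582 - 45363038/43993 = -141032061205365/136975812926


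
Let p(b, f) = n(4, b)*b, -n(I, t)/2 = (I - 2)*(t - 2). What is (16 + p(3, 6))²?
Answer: 16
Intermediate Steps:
n(I, t) = -2*(-2 + I)*(-2 + t) (n(I, t) = -2*(I - 2)*(t - 2) = -2*(-2 + I)*(-2 + t))
p(b, f) = b*(8 - 4*b) (p(b, f) = (-8 + 4*4 + 4*b - 2*4*b)*b = (-8 + 16 + 4*b - 8*b)*b = (8 - 4*b)*b = b*(8 - 4*b))
(16 + p(3, 6))² = (16 + 4*3*(2 - 1*3))² = (16 + 4*3*(2 - 3))² = (16 + 4*3*(-1))² = (16 - 12)² = 4² = 16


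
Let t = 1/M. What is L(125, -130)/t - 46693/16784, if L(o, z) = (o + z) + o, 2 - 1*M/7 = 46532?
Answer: -656006043493/16784 ≈ -3.9085e+7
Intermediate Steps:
M = -325710 (M = 14 - 7*46532 = 14 - 325724 = -325710)
L(o, z) = z + 2*o
t = -1/325710 (t = 1/(-325710) = -1/325710 ≈ -3.0702e-6)
L(125, -130)/t - 46693/16784 = (-130 + 2*125)/(-1/325710) - 46693/16784 = (-130 + 250)*(-325710) - 46693*1/16784 = 120*(-325710) - 46693/16784 = -39085200 - 46693/16784 = -656006043493/16784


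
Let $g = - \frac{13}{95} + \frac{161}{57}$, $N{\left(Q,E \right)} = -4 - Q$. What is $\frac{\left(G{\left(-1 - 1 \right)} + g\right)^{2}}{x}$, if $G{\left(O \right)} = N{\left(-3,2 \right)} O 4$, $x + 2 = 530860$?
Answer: $\frac{4639058}{21559470525} \approx 0.00021517$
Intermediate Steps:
$x = 530858$ ($x = -2 + 530860 = 530858$)
$g = \frac{766}{285}$ ($g = \left(-13\right) \frac{1}{95} + 161 \cdot \frac{1}{57} = - \frac{13}{95} + \frac{161}{57} = \frac{766}{285} \approx 2.6877$)
$G{\left(O \right)} = - 4 O$ ($G{\left(O \right)} = \left(-4 - -3\right) O 4 = \left(-4 + 3\right) O 4 = - O 4 = - 4 O$)
$\frac{\left(G{\left(-1 - 1 \right)} + g\right)^{2}}{x} = \frac{\left(- 4 \left(-1 - 1\right) + \frac{766}{285}\right)^{2}}{530858} = \left(\left(-4\right) \left(-2\right) + \frac{766}{285}\right)^{2} \cdot \frac{1}{530858} = \left(8 + \frac{766}{285}\right)^{2} \cdot \frac{1}{530858} = \left(\frac{3046}{285}\right)^{2} \cdot \frac{1}{530858} = \frac{9278116}{81225} \cdot \frac{1}{530858} = \frac{4639058}{21559470525}$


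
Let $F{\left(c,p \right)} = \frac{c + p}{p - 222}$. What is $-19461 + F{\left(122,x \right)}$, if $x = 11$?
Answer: $- \frac{4106404}{211} \approx -19462.0$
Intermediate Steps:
$F{\left(c,p \right)} = \frac{c + p}{-222 + p}$
$-19461 + F{\left(122,x \right)} = -19461 + \frac{122 + 11}{-222 + 11} = -19461 + \frac{1}{-211} \cdot 133 = -19461 - \frac{133}{211} = - \frac{4106404}{211}$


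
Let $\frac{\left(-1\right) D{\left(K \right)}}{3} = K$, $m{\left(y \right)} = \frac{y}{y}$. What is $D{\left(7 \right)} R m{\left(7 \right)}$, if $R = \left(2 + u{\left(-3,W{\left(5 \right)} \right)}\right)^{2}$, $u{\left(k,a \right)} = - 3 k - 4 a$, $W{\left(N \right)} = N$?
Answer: $-1701$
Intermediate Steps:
$m{\left(y \right)} = 1$
$u{\left(k,a \right)} = - 4 a - 3 k$
$D{\left(K \right)} = - 3 K$
$R = 81$ ($R = \left(2 - 11\right)^{2} = \left(-9\right)^{2} = 81$)
$D{\left(7 \right)} R m{\left(7 \right)} = \left(-3\right) 7 \cdot 81 \cdot 1 = \left(-21\right) 81 \cdot 1 = \left(-1701\right) 1 = -1701$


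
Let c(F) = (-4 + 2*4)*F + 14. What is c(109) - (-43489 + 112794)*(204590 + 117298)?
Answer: -22308447390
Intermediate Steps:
c(F) = 14 + 4*F (c(F) = (-4 + 8)*F + 14 = 4*F + 14 = 14 + 4*F)
c(109) - (-43489 + 112794)*(204590 + 117298) = (14 + 4*109) - (-43489 + 112794)*(204590 + 117298) = (14 + 436) - 69305*321888 = 450 - 1*22308447840 = 450 - 22308447840 = -22308447390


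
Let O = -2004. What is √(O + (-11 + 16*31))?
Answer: 7*I*√31 ≈ 38.974*I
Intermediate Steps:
√(O + (-11 + 16*31)) = √(-2004 + (-11 + 16*31)) = √(-2004 + (-11 + 496)) = √(-2004 + 485) = √(-1519) = 7*I*√31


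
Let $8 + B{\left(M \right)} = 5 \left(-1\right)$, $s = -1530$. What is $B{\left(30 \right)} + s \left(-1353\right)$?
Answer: $2070077$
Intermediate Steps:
$B{\left(M \right)} = -13$ ($B{\left(M \right)} = -8 + 5 \left(-1\right) = -8 - 5 = -13$)
$B{\left(30 \right)} + s \left(-1353\right) = -13 - -2070090 = -13 + 2070090 = 2070077$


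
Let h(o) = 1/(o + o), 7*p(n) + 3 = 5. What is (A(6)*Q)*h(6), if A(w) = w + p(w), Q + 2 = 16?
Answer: 22/3 ≈ 7.3333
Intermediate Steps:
p(n) = 2/7 (p(n) = -3/7 + (⅐)*5 = -3/7 + 5/7 = 2/7)
Q = 14 (Q = -2 + 16 = 14)
h(o) = 1/(2*o)
A(w) = 2/7 + w (A(w) = w + 2/7 = 2/7 + w)
(A(6)*Q)*h(6) = ((2/7 + 6)*14)*((½)/6) = ((44/7)*14)*((½)*(⅙)) = 88*(1/12) = 22/3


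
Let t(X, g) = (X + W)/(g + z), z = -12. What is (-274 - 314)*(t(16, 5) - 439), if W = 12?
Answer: 260484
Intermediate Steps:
t(X, g) = (12 + X)/(-12 + g) (t(X, g) = (X + 12)/(g - 12) = (12 + X)/(-12 + g))
(-274 - 314)*(t(16, 5) - 439) = (-274 - 314)*((12 + 16)/(-12 + 5) - 439) = -588*(28/(-7) - 439) = -588*(-1/7*28 - 439) = -588*(-4 - 439) = -588*(-443) = 260484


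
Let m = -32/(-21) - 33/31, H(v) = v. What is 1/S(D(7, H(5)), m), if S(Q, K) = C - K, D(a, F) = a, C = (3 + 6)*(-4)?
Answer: -651/23735 ≈ -0.027428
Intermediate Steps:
C = -36 (C = 9*(-4) = -36)
m = 299/651 (m = -32*(-1/21) - 33*1/31 = 32/21 - 33/31 = 299/651 ≈ 0.45929)
S(Q, K) = -36 - K
1/S(D(7, H(5)), m) = 1/(-36 - 1*299/651) = 1/(-36 - 299/651) = 1/(-23735/651) = -651/23735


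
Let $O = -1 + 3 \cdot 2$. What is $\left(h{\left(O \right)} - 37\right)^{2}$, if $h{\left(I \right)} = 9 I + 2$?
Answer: $100$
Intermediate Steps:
$O = 5$ ($O = -1 + 6 = 5$)
$h{\left(I \right)} = 2 + 9 I$
$\left(h{\left(O \right)} - 37\right)^{2} = \left(\left(2 + 9 \cdot 5\right) - 37\right)^{2} = \left(\left(2 + 45\right) - 37\right)^{2} = \left(47 - 37\right)^{2} = 10^{2} = 100$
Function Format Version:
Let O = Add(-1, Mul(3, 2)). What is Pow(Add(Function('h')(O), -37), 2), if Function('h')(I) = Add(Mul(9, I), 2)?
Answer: 100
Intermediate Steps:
O = 5 (O = Add(-1, 6) = 5)
Function('h')(I) = Add(2, Mul(9, I))
Pow(Add(Function('h')(O), -37), 2) = Pow(Add(Add(2, Mul(9, 5)), -37), 2) = Pow(Add(Add(2, 45), -37), 2) = Pow(Add(47, -37), 2) = Pow(10, 2) = 100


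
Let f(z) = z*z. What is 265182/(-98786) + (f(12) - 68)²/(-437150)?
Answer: -29123724809/10796074975 ≈ -2.6976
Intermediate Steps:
f(z) = z²
265182/(-98786) + (f(12) - 68)²/(-437150) = 265182/(-98786) + (12² - 68)²/(-437150) = 265182*(-1/98786) + (144 - 68)²*(-1/437150) = -132591/49393 + 76²*(-1/437150) = -132591/49393 + 5776*(-1/437150) = -132591/49393 - 2888/218575 = -29123724809/10796074975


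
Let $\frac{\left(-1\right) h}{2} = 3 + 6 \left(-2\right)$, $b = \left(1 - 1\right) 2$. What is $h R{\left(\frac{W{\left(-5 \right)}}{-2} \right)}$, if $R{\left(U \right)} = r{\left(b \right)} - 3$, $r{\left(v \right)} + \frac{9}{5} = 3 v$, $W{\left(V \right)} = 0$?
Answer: $- \frac{432}{5} \approx -86.4$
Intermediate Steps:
$b = 0$ ($b = 0 \cdot 2 = 0$)
$r{\left(v \right)} = - \frac{9}{5} + 3 v$
$h = 18$ ($h = - 2 \left(3 + 6 \left(-2\right)\right) = - 2 \left(3 - 12\right) = \left(-2\right) \left(-9\right) = 18$)
$R{\left(U \right)} = - \frac{24}{5}$ ($R{\left(U \right)} = \left(- \frac{9}{5} + 3 \cdot 0\right) - 3 = \left(- \frac{9}{5} + 0\right) - 3 = - \frac{9}{5} - 3 = - \frac{24}{5}$)
$h R{\left(\frac{W{\left(-5 \right)}}{-2} \right)} = 18 \left(- \frac{24}{5}\right) = - \frac{432}{5}$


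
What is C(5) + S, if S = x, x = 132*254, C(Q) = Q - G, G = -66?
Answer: 33599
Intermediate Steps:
C(Q) = 66 + Q (C(Q) = Q - 1*(-66) = Q + 66 = 66 + Q)
x = 33528
S = 33528
C(5) + S = (66 + 5) + 33528 = 71 + 33528 = 33599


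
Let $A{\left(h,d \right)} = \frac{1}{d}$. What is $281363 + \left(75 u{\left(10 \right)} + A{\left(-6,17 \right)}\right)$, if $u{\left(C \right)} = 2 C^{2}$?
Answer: $\frac{5038172}{17} \approx 2.9636 \cdot 10^{5}$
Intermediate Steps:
$281363 + \left(75 u{\left(10 \right)} + A{\left(-6,17 \right)}\right) = 281363 + \left(75 \cdot 2 \cdot 10^{2} + \frac{1}{17}\right) = 281363 + \left(75 \cdot 2 \cdot 100 + \frac{1}{17}\right) = 281363 + \left(75 \cdot 200 + \frac{1}{17}\right) = 281363 + \left(15000 + \frac{1}{17}\right) = 281363 + \frac{255001}{17} = \frac{5038172}{17}$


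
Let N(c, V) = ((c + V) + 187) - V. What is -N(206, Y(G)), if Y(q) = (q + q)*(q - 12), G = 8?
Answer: -393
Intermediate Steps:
Y(q) = 2*q*(-12 + q) (Y(q) = (2*q)*(-12 + q) = 2*q*(-12 + q))
N(c, V) = 187 + c (N(c, V) = ((V + c) + 187) - V = (187 + V + c) - V = 187 + c)
-N(206, Y(G)) = -(187 + 206) = -1*393 = -393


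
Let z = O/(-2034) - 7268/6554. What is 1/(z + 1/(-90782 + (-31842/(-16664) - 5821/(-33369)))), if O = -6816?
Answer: 248130368086656885/556328217080416922 ≈ 0.44601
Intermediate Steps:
z = 22042/9831 (z = -6816/(-2034) - 7268/6554 = -6816*(-1/2034) - 7268*1/6554 = 1136/339 - 3634/3277 = 22042/9831 ≈ 2.2421)
1/(z + 1/(-90782 + (-31842/(-16664) - 5821/(-33369)))) = 1/(22042/9831 + 1/(-90782 + (-31842/(-16664) - 5821/(-33369)))) = 1/(22042/9831 + 1/(-90782 + (-31842*(-1/16664) - 5821*(-1/33369)))) = 1/(22042/9831 + 1/(-90782 + (15921/8332 + 5821/33369))) = 1/(22042/9831 + 1/(-90782 + 579768421/278030508)) = 1/(22042/9831 + 1/(-25239585808835/278030508)) = 1/(22042/9831 - 278030508/25239585808835) = 1/(556328217080416922/248130368086656885) = 248130368086656885/556328217080416922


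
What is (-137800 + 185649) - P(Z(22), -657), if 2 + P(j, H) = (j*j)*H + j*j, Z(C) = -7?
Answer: 79995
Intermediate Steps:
P(j, H) = -2 + j**2 + H*j**2 (P(j, H) = -2 + ((j*j)*H + j*j) = -2 + (j**2*H + j**2) = -2 + (H*j**2 + j**2) = -2 + (j**2 + H*j**2) = -2 + j**2 + H*j**2)
(-137800 + 185649) - P(Z(22), -657) = (-137800 + 185649) - (-2 + (-7)**2 - 657*(-7)**2) = 47849 - (-2 + 49 - 657*49) = 47849 - (-2 + 49 - 32193) = 47849 - 1*(-32146) = 47849 + 32146 = 79995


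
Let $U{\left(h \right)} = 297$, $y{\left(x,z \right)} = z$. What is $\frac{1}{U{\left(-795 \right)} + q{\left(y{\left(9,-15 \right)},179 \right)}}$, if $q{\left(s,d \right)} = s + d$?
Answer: $\frac{1}{461} \approx 0.0021692$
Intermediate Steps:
$q{\left(s,d \right)} = d + s$
$\frac{1}{U{\left(-795 \right)} + q{\left(y{\left(9,-15 \right)},179 \right)}} = \frac{1}{297 + \left(179 - 15\right)} = \frac{1}{297 + 164} = \frac{1}{461}$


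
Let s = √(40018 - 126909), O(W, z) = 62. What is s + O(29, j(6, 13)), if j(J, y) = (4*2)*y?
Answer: 62 + I*√86891 ≈ 62.0 + 294.77*I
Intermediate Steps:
j(J, y) = 8*y
s = I*√86891 (s = √(-86891) = I*√86891 ≈ 294.77*I)
s + O(29, j(6, 13)) = I*√86891 + 62 = 62 + I*√86891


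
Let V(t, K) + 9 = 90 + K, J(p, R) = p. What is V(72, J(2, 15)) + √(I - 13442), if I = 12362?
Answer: 83 + 6*I*√30 ≈ 83.0 + 32.863*I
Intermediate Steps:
V(t, K) = 81 + K (V(t, K) = -9 + (90 + K) = 81 + K)
V(72, J(2, 15)) + √(I - 13442) = (81 + 2) + √(12362 - 13442) = 83 + √(-1080) = 83 + 6*I*√30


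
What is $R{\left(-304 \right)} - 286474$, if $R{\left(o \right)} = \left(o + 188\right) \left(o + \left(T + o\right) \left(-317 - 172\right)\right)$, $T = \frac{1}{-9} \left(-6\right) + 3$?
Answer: $-17287318$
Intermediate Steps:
$T = \frac{11}{3}$ ($T = \left(- \frac{1}{9}\right) \left(-6\right) + 3 = \frac{2}{3} + 3 = \frac{11}{3} \approx 3.6667$)
$R{\left(o \right)} = \left(-1793 - 488 o\right) \left(188 + o\right)$ ($R{\left(o \right)} = \left(o + 188\right) \left(o + \left(\frac{11}{3} + o\right) \left(-317 - 172\right)\right) = \left(188 + o\right) \left(o + \left(\frac{11}{3} + o\right) \left(-489\right)\right) = \left(188 + o\right) \left(o - \left(1793 + 489 o\right)\right) = \left(188 + o\right) \left(-1793 - 488 o\right) = \left(-1793 - 488 o\right) \left(188 + o\right)$)
$R{\left(-304 \right)} - 286474 = \left(-337084 - -28435248 - 488 \left(-304\right)^{2}\right) - 286474 = \left(-337084 + 28435248 - 45099008\right) - 286474 = -17000844 - 286474 = -17287318$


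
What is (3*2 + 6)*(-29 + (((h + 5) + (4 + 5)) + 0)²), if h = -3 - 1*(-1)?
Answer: 1380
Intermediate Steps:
h = -2 (h = -3 + 1 = -2)
(3*2 + 6)*(-29 + (((h + 5) + (4 + 5)) + 0)²) = (3*2 + 6)*(-29 + (((-2 + 5) + (4 + 5)) + 0)²) = (6 + 6)*(-29 + ((3 + 9) + 0)²) = 12*(-29 + (12 + 0)²) = 12*(-29 + 12²) = 12*(-29 + 144) = 12*115 = 1380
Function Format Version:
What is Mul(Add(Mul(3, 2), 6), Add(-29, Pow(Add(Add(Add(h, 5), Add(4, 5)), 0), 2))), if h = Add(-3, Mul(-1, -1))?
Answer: 1380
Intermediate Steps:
h = -2 (h = Add(-3, 1) = -2)
Mul(Add(Mul(3, 2), 6), Add(-29, Pow(Add(Add(Add(h, 5), Add(4, 5)), 0), 2))) = Mul(Add(Mul(3, 2), 6), Add(-29, Pow(Add(Add(Add(-2, 5), Add(4, 5)), 0), 2))) = Mul(Add(6, 6), Add(-29, Pow(Add(Add(3, 9), 0), 2))) = Mul(12, Add(-29, Pow(Add(12, 0), 2))) = Mul(12, Add(-29, Pow(12, 2))) = Mul(12, Add(-29, 144)) = Mul(12, 115) = 1380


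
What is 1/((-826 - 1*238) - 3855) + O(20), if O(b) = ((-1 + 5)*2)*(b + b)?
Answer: 1574079/4919 ≈ 320.00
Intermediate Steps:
O(b) = 16*b (O(b) = (4*2)*(2*b) = 8*(2*b) = 16*b)
1/((-826 - 1*238) - 3855) + O(20) = 1/((-826 - 1*238) - 3855) + 16*20 = 1/((-826 - 238) - 3855) + 320 = 1/(-1064 - 3855) + 320 = 1/(-4919) + 320 = -1/4919 + 320 = 1574079/4919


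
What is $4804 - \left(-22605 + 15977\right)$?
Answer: $11432$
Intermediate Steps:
$4804 - \left(-22605 + 15977\right) = 4804 - -6628 = 4804 + 6628 = 11432$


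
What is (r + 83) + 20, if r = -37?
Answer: 66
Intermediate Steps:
(r + 83) + 20 = (-37 + 83) + 20 = 46 + 20 = 66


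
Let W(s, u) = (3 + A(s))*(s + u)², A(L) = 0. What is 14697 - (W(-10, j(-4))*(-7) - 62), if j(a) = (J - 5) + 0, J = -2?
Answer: 20828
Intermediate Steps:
j(a) = -7 (j(a) = (-2 - 5) + 0 = -7 + 0 = -7)
W(s, u) = 3*(s + u)² (W(s, u) = (3 + 0)*(s + u)² = 3*(s + u)²)
14697 - (W(-10, j(-4))*(-7) - 62) = 14697 - ((3*(-10 - 7)²)*(-7) - 62) = 14697 - ((3*(-17)²)*(-7) - 62) = 14697 - ((3*289)*(-7) - 62) = 14697 - (867*(-7) - 62) = 14697 - (-6069 - 62) = 14697 - 1*(-6131) = 14697 + 6131 = 20828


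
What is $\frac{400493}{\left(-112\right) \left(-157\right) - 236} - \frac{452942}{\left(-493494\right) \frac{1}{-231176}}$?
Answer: $- \frac{908149819429537}{4280566956} \approx -2.1216 \cdot 10^{5}$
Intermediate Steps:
$\frac{400493}{\left(-112\right) \left(-157\right) - 236} - \frac{452942}{\left(-493494\right) \frac{1}{-231176}} = \frac{400493}{17584 - 236} - \frac{452942}{\left(-493494\right) \left(- \frac{1}{231176}\right)} = \frac{400493}{17348} - \frac{452942}{\frac{246747}{115588}} = 400493 \cdot \frac{1}{17348} - \frac{52354659896}{246747} = \frac{400493}{17348} - \frac{52354659896}{246747} = - \frac{908149819429537}{4280566956}$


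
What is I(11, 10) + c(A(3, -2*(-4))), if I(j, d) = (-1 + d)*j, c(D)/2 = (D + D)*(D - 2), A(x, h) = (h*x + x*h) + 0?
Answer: 8931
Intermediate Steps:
A(x, h) = 2*h*x (A(x, h) = (h*x + h*x) + 0 = 2*h*x + 0 = 2*h*x)
c(D) = 4*D*(-2 + D) (c(D) = 2*((D + D)*(D - 2)) = 2*((2*D)*(-2 + D)) = 2*(2*D*(-2 + D)) = 4*D*(-2 + D))
I(j, d) = j*(-1 + d)
I(11, 10) + c(A(3, -2*(-4))) = 11*(-1 + 10) + 4*(2*(-2*(-4))*3)*(-2 + 2*(-2*(-4))*3) = 11*9 + 4*(2*8*3)*(-2 + 2*8*3) = 99 + 4*48*(-2 + 48) = 99 + 4*48*46 = 99 + 8832 = 8931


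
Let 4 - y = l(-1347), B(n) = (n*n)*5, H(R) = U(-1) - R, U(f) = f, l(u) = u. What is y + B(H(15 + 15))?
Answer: 6156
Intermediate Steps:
H(R) = -1 - R
B(n) = 5*n**2 (B(n) = n**2*5 = 5*n**2)
y = 1351 (y = 4 - 1*(-1347) = 4 + 1347 = 1351)
y + B(H(15 + 15)) = 1351 + 5*(-1 - (15 + 15))**2 = 1351 + 5*(-1 - 1*30)**2 = 1351 + 5*(-1 - 30)**2 = 1351 + 5*(-31)**2 = 1351 + 5*961 = 1351 + 4805 = 6156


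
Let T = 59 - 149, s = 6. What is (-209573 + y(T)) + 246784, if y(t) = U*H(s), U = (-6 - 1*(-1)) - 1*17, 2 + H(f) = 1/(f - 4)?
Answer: 37244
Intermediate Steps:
H(f) = -2 + 1/(-4 + f) (H(f) = -2 + 1/(f - 4) = -2 + 1/(-4 + f))
U = -22 (U = (-6 + 1) - 17 = -5 - 17 = -22)
T = -90
y(t) = 33 (y(t) = -22*(9 - 2*6)/(-4 + 6) = -22*(9 - 12)/2 = -11*(-3) = -22*(-3/2) = 33)
(-209573 + y(T)) + 246784 = (-209573 + 33) + 246784 = -209540 + 246784 = 37244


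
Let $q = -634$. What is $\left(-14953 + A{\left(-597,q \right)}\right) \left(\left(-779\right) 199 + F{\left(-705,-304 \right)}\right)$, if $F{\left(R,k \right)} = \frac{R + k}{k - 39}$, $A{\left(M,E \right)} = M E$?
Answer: $- \frac{2761445960390}{49} \approx -5.6356 \cdot 10^{10}$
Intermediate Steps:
$A{\left(M,E \right)} = E M$
$F{\left(R,k \right)} = \frac{R + k}{-39 + k}$
$\left(-14953 + A{\left(-597,q \right)}\right) \left(\left(-779\right) 199 + F{\left(-705,-304 \right)}\right) = \left(-14953 - -378498\right) \left(\left(-779\right) 199 + \frac{-705 - 304}{-39 - 304}\right) = \left(-14953 + 378498\right) \left(-155021 + \frac{1}{-343} \left(-1009\right)\right) = 363545 \left(-155021 - - \frac{1009}{343}\right) = 363545 \left(-155021 + \frac{1009}{343}\right) = 363545 \left(- \frac{53171194}{343}\right) = - \frac{2761445960390}{49}$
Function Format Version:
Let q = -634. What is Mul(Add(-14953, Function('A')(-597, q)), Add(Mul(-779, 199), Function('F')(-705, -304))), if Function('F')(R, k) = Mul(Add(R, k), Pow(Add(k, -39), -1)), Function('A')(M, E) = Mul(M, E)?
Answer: Rational(-2761445960390, 49) ≈ -5.6356e+10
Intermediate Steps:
Function('A')(M, E) = Mul(E, M)
Function('F')(R, k) = Mul(Pow(Add(-39, k), -1), Add(R, k)) (Function('F')(R, k) = Mul(Add(R, k), Pow(Add(-39, k), -1)) = Mul(Pow(Add(-39, k), -1), Add(R, k)))
Mul(Add(-14953, Function('A')(-597, q)), Add(Mul(-779, 199), Function('F')(-705, -304))) = Mul(Add(-14953, Mul(-634, -597)), Add(Mul(-779, 199), Mul(Pow(Add(-39, -304), -1), Add(-705, -304)))) = Mul(Add(-14953, 378498), Add(-155021, Mul(Pow(-343, -1), -1009))) = Mul(363545, Add(-155021, Mul(Rational(-1, 343), -1009))) = Mul(363545, Add(-155021, Rational(1009, 343))) = Mul(363545, Rational(-53171194, 343)) = Rational(-2761445960390, 49)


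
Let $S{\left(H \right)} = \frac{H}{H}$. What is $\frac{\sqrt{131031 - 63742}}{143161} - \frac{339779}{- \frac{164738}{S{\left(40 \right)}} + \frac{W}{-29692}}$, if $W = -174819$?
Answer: $\frac{10088718068}{4891225877} + \frac{\sqrt{67289}}{143161} \approx 2.0644$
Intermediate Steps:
$S{\left(H \right)} = 1$
$\frac{\sqrt{131031 - 63742}}{143161} - \frac{339779}{- \frac{164738}{S{\left(40 \right)}} + \frac{W}{-29692}} = \frac{\sqrt{131031 - 63742}}{143161} - \frac{339779}{- \frac{164738}{1} - \frac{174819}{-29692}} = \sqrt{67289} \cdot \frac{1}{143161} - \frac{339779}{\left(-164738\right) 1 - - \frac{174819}{29692}} = \frac{\sqrt{67289}}{143161} - \frac{339779}{-164738 + \frac{174819}{29692}} = \frac{\sqrt{67289}}{143161} - \frac{339779}{- \frac{4891225877}{29692}} = \frac{\sqrt{67289}}{143161} - - \frac{10088718068}{4891225877} = \frac{\sqrt{67289}}{143161} + \frac{10088718068}{4891225877} = \frac{10088718068}{4891225877} + \frac{\sqrt{67289}}{143161}$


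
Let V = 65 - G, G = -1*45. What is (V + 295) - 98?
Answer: 307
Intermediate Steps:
G = -45
V = 110 (V = 65 - 1*(-45) = 65 + 45 = 110)
(V + 295) - 98 = (110 + 295) - 98 = 405 - 98 = 307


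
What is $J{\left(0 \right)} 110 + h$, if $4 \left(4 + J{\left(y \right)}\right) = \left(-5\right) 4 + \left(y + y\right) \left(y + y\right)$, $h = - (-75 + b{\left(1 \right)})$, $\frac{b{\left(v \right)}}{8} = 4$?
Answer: $-947$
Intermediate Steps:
$b{\left(v \right)} = 32$ ($b{\left(v \right)} = 8 \cdot 4 = 32$)
$h = 43$ ($h = - (-75 + 32) = \left(-1\right) \left(-43\right) = 43$)
$J{\left(y \right)} = -9 + y^{2}$ ($J{\left(y \right)} = -4 + \frac{\left(-5\right) 4 + \left(y + y\right) \left(y + y\right)}{4} = -4 + \frac{-20 + 2 y 2 y}{4} = -4 + \frac{-20 + 4 y^{2}}{4} = -4 + \left(-5 + y^{2}\right) = -9 + y^{2}$)
$J{\left(0 \right)} 110 + h = \left(-9 + 0^{2}\right) 110 + 43 = \left(-9 + 0\right) 110 + 43 = \left(-9\right) 110 + 43 = -990 + 43 = -947$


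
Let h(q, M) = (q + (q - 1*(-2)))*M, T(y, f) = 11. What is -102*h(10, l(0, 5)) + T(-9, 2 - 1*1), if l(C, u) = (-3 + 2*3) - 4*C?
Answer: -6721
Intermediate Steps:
l(C, u) = 3 - 4*C (l(C, u) = (-3 + 6) - 4*C = 3 - 4*C)
h(q, M) = M*(2 + 2*q) (h(q, M) = (q + (q + 2))*M = (q + (2 + q))*M = (2 + 2*q)*M = M*(2 + 2*q))
-102*h(10, l(0, 5)) + T(-9, 2 - 1*1) = -204*(3 - 4*0)*(1 + 10) + 11 = -204*(3 + 0)*11 + 11 = -204*3*11 + 11 = -102*66 + 11 = -6732 + 11 = -6721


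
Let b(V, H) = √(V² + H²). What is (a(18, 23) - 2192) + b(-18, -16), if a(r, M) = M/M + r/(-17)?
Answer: -37265/17 + 2*√145 ≈ -2168.0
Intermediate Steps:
b(V, H) = √(H² + V²)
a(r, M) = 1 - r/17 (a(r, M) = 1 + r*(-1/17) = 1 - r/17)
(a(18, 23) - 2192) + b(-18, -16) = ((1 - 1/17*18) - 2192) + √((-16)² + (-18)²) = ((1 - 18/17) - 2192) + √(256 + 324) = (-1/17 - 2192) + √580 = -37265/17 + 2*√145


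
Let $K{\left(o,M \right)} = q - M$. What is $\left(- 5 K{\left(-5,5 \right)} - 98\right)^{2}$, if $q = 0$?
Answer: $5329$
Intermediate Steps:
$K{\left(o,M \right)} = - M$ ($K{\left(o,M \right)} = 0 - M = - M$)
$\left(- 5 K{\left(-5,5 \right)} - 98\right)^{2} = \left(- 5 \left(\left(-1\right) 5\right) - 98\right)^{2} = \left(\left(-5\right) \left(-5\right) - 98\right)^{2} = \left(25 - 98\right)^{2} = \left(-73\right)^{2} = 5329$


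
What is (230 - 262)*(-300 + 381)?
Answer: -2592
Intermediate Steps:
(230 - 262)*(-300 + 381) = -32*81 = -2592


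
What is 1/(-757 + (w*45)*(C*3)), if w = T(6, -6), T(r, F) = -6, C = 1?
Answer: -1/1567 ≈ -0.00063816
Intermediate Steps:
w = -6
1/(-757 + (w*45)*(C*3)) = 1/(-757 + (-6*45)*(1*3)) = 1/(-757 - 270*3) = 1/(-757 - 810) = 1/(-1567) = -1/1567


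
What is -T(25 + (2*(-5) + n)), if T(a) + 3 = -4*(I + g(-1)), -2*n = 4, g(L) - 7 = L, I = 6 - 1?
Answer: 47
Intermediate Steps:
I = 5
g(L) = 7 + L
n = -2 (n = -½*4 = -2)
T(a) = -47 (T(a) = -3 - 4*(5 + (7 - 1)) = -3 - 4*(5 + 6) = -3 - 4*11 = -3 - 44 = -47)
-T(25 + (2*(-5) + n)) = -1*(-47) = 47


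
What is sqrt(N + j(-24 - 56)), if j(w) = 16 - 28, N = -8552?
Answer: 2*I*sqrt(2141) ≈ 92.542*I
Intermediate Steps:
j(w) = -12
sqrt(N + j(-24 - 56)) = sqrt(-8552 - 12) = sqrt(-8564) = 2*I*sqrt(2141)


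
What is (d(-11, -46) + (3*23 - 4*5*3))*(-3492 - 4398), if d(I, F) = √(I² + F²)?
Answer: -71010 - 7890*√2237 ≈ -4.4418e+5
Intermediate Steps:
d(I, F) = √(F² + I²)
(d(-11, -46) + (3*23 - 4*5*3))*(-3492 - 4398) = (√((-46)² + (-11)²) + (3*23 - 4*5*3))*(-3492 - 4398) = (√(2116 + 121) + (69 - 20*3))*(-7890) = (√2237 + (69 - 60))*(-7890) = (√2237 + 9)*(-7890) = (9 + √2237)*(-7890) = -71010 - 7890*√2237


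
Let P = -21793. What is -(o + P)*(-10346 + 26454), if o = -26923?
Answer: 784717328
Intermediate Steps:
-(o + P)*(-10346 + 26454) = -(-26923 - 21793)*(-10346 + 26454) = -(-48716)*16108 = -1*(-784717328) = 784717328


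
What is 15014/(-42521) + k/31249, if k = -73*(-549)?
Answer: 1234941631/1328738729 ≈ 0.92941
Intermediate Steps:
k = 40077
15014/(-42521) + k/31249 = 15014/(-42521) + 40077/31249 = 15014*(-1/42521) + 40077*(1/31249) = -15014/42521 + 40077/31249 = 1234941631/1328738729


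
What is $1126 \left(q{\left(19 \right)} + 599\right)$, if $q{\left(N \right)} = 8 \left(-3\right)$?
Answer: $647450$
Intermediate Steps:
$q{\left(N \right)} = -24$
$1126 \left(q{\left(19 \right)} + 599\right) = 1126 \left(-24 + 599\right) = 1126 \cdot 575 = 647450$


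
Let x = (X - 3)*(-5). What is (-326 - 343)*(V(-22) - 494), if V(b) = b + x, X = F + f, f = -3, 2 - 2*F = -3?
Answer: 666993/2 ≈ 3.3350e+5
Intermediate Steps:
F = 5/2 (F = 1 - 1/2*(-3) = 1 + 3/2 = 5/2 ≈ 2.5000)
X = -1/2 (X = 5/2 - 3 = -1/2 ≈ -0.50000)
x = 35/2 (x = (-1/2 - 3)*(-5) = -7/2*(-5) = 35/2 ≈ 17.500)
V(b) = 35/2 + b (V(b) = b + 35/2 = 35/2 + b)
(-326 - 343)*(V(-22) - 494) = (-326 - 343)*((35/2 - 22) - 494) = -669*(-9/2 - 494) = -669*(-997/2) = 666993/2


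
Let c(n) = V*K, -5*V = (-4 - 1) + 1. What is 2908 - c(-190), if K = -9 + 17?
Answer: 14508/5 ≈ 2901.6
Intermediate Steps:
K = 8
V = ⅘ (V = -((-4 - 1) + 1)/5 = -(-5 + 1)/5 = -⅕*(-4) = ⅘ ≈ 0.80000)
c(n) = 32/5 (c(n) = (⅘)*8 = 32/5)
2908 - c(-190) = 2908 - 1*32/5 = 2908 - 32/5 = 14508/5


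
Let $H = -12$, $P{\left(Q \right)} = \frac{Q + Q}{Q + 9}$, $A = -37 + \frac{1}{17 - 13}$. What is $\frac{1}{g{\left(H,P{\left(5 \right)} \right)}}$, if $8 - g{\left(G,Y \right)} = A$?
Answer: $\frac{4}{179} \approx 0.022346$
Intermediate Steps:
$A = - \frac{147}{4}$ ($A = -37 + \frac{1}{4} = - \frac{147}{4} \approx -36.75$)
$P{\left(Q \right)} = \frac{2 Q}{9 + Q}$
$g{\left(G,Y \right)} = \frac{179}{4}$ ($g{\left(G,Y \right)} = 8 - - \frac{147}{4} = 8 + \frac{147}{4} = \frac{179}{4}$)
$\frac{1}{g{\left(H,P{\left(5 \right)} \right)}} = \frac{1}{\frac{179}{4}} = \frac{4}{179}$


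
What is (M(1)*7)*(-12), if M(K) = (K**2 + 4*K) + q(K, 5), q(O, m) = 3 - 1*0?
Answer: -672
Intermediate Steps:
q(O, m) = 3 (q(O, m) = 3 + 0 = 3)
M(K) = 3 + K**2 + 4*K (M(K) = (K**2 + 4*K) + 3 = 3 + K**2 + 4*K)
(M(1)*7)*(-12) = ((3 + 1**2 + 4*1)*7)*(-12) = ((3 + 1 + 4)*7)*(-12) = (8*7)*(-12) = 56*(-12) = -672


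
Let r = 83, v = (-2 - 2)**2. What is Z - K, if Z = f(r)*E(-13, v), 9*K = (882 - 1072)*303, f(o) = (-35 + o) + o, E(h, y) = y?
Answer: 25478/3 ≈ 8492.7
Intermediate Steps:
v = 16 (v = (-4)**2 = 16)
f(o) = -35 + 2*o
K = -19190/3 (K = ((882 - 1072)*303)/9 = (-190*303)/9 = (1/9)*(-57570) = -19190/3 ≈ -6396.7)
Z = 2096 (Z = (-35 + 2*83)*16 = (-35 + 166)*16 = 131*16 = 2096)
Z - K = 2096 - 1*(-19190/3) = 2096 + 19190/3 = 25478/3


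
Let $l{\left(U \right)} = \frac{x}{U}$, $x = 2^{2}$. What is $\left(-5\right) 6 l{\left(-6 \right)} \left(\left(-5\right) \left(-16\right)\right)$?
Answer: $1600$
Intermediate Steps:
$x = 4$
$l{\left(U \right)} = \frac{4}{U}$
$\left(-5\right) 6 l{\left(-6 \right)} \left(\left(-5\right) \left(-16\right)\right) = \left(-5\right) 6 \frac{4}{-6} \left(\left(-5\right) \left(-16\right)\right) = - 30 \cdot 4 \left(- \frac{1}{6}\right) 80 = \left(-30\right) \left(- \frac{2}{3}\right) 80 = 20 \cdot 80 = 1600$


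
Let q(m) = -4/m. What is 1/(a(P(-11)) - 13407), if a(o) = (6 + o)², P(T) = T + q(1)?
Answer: -1/13326 ≈ -7.5041e-5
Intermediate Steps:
P(T) = -4 + T (P(T) = T - 4/1 = T - 4*1 = T - 4 = -4 + T)
1/(a(P(-11)) - 13407) = 1/((6 + (-4 - 11))² - 13407) = 1/((6 - 15)² - 13407) = 1/((-9)² - 13407) = 1/(81 - 13407) = 1/(-13326) = -1/13326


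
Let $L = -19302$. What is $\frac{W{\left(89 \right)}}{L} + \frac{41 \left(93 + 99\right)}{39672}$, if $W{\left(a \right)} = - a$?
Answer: $\frac{719797}{3545134} \approx 0.20304$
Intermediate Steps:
$\frac{W{\left(89 \right)}}{L} + \frac{41 \left(93 + 99\right)}{39672} = \frac{\left(-1\right) 89}{-19302} + \frac{41 \left(93 + 99\right)}{39672} = \left(-89\right) \left(- \frac{1}{19302}\right) + 41 \cdot 192 \cdot \frac{1}{39672} = \frac{89}{19302} + 7872 \cdot \frac{1}{39672} = \frac{89}{19302} + \frac{328}{1653} = \frac{719797}{3545134}$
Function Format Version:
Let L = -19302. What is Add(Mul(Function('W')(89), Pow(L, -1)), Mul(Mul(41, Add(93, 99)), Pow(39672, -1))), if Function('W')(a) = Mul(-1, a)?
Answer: Rational(719797, 3545134) ≈ 0.20304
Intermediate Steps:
Add(Mul(Function('W')(89), Pow(L, -1)), Mul(Mul(41, Add(93, 99)), Pow(39672, -1))) = Add(Mul(Mul(-1, 89), Pow(-19302, -1)), Mul(Mul(41, Add(93, 99)), Pow(39672, -1))) = Add(Mul(-89, Rational(-1, 19302)), Mul(Mul(41, 192), Rational(1, 39672))) = Add(Rational(89, 19302), Mul(7872, Rational(1, 39672))) = Add(Rational(89, 19302), Rational(328, 1653)) = Rational(719797, 3545134)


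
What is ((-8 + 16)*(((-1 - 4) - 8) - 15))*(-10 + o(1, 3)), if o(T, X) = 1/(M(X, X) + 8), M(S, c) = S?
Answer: 24416/11 ≈ 2219.6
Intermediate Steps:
o(T, X) = 1/(8 + X) (o(T, X) = 1/(X + 8) = 1/(8 + X))
((-8 + 16)*(((-1 - 4) - 8) - 15))*(-10 + o(1, 3)) = ((-8 + 16)*(((-1 - 4) - 8) - 15))*(-10 + 1/(8 + 3)) = (8*((-5 - 8) - 15))*(-10 + 1/11) = (8*(-13 - 15))*(-10 + 1/11) = (8*(-28))*(-109/11) = -224*(-109/11) = 24416/11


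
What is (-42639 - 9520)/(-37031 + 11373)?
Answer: 52159/25658 ≈ 2.0329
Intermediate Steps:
(-42639 - 9520)/(-37031 + 11373) = -52159/(-25658) = -52159*(-1/25658) = 52159/25658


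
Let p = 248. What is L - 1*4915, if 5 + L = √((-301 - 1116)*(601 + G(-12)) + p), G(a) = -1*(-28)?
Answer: -4920 + 3*I*√99005 ≈ -4920.0 + 943.95*I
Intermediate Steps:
G(a) = 28
L = -5 + 3*I*√99005 (L = -5 + √((-301 - 1116)*(601 + 28) + 248) = -5 + √(-1417*629 + 248) = -5 + √(-891293 + 248) = -5 + √(-891045) = -5 + 3*I*√99005 ≈ -5.0 + 943.95*I)
L - 1*4915 = (-5 + 3*I*√99005) - 1*4915 = (-5 + 3*I*√99005) - 4915 = -4920 + 3*I*√99005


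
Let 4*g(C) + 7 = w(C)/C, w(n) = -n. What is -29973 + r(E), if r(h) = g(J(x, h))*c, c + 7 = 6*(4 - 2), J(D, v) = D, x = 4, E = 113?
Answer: -29983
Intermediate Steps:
g(C) = -2 (g(C) = -7/4 + ((-C)/C)/4 = -7/4 + (¼)*(-1) = -7/4 - ¼ = -2)
c = 5 (c = -7 + 6*(4 - 2) = -7 + 6*2 = -7 + 12 = 5)
r(h) = -10 (r(h) = -2*5 = -10)
-29973 + r(E) = -29973 - 10 = -29983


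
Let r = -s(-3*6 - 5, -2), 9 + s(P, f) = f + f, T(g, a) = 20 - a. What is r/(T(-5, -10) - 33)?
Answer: -13/3 ≈ -4.3333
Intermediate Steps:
s(P, f) = -9 + 2*f (s(P, f) = -9 + (f + f) = -9 + 2*f)
r = 13 (r = -(-9 + 2*(-2)) = -(-9 - 4) = -1*(-13) = 13)
r/(T(-5, -10) - 33) = 13/((20 - 1*(-10)) - 33) = 13/((20 + 10) - 33) = 13/(30 - 33) = 13/(-3) = -⅓*13 = -13/3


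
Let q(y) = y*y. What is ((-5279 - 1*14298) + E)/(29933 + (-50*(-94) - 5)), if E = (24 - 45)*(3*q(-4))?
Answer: -20585/34628 ≈ -0.59446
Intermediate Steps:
q(y) = y²
E = -1008 (E = (24 - 45)*(3*(-4)²) = -63*16 = -21*48 = -1008)
((-5279 - 1*14298) + E)/(29933 + (-50*(-94) - 5)) = ((-5279 - 1*14298) - 1008)/(29933 + (-50*(-94) - 5)) = ((-5279 - 14298) - 1008)/(29933 + (4700 - 5)) = (-19577 - 1008)/(29933 + 4695) = -20585/34628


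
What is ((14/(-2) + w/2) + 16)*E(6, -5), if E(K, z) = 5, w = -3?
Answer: 75/2 ≈ 37.500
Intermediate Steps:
((14/(-2) + w/2) + 16)*E(6, -5) = ((14/(-2) - 3/2) + 16)*5 = ((14*(-½) - 3*½) + 16)*5 = ((-7 - 3/2) + 16)*5 = (-17/2 + 16)*5 = (15/2)*5 = 75/2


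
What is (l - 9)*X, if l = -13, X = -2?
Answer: 44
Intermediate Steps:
(l - 9)*X = (-13 - 9)*(-2) = -22*(-2) = 44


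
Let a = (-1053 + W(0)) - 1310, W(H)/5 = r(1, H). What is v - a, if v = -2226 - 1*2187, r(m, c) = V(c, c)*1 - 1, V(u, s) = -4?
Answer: -2025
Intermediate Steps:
r(m, c) = -5 (r(m, c) = -4*1 - 1 = -4 - 1 = -5)
W(H) = -25 (W(H) = 5*(-5) = -25)
a = -2388 (a = (-1053 - 25) - 1310 = -1078 - 1310 = -2388)
v = -4413 (v = -2226 - 2187 = -4413)
v - a = -4413 - 1*(-2388) = -4413 + 2388 = -2025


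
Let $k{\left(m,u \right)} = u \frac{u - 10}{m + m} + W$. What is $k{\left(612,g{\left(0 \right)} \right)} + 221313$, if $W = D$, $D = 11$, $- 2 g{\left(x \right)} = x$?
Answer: $221324$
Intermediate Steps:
$g{\left(x \right)} = - \frac{x}{2}$
$W = 11$
$k{\left(m,u \right)} = 11 + \frac{u \left(-10 + u\right)}{2 m}$ ($k{\left(m,u \right)} = u \frac{u - 10}{m + m} + 11 = u \frac{-10 + u}{2 m} + 11 = \frac{u \left(-10 + u\right)}{2 m} + 11 = 11 + \frac{u \left(-10 + u\right)}{2 m}$)
$k{\left(612,g{\left(0 \right)} \right)} + 221313 = \frac{\left(\left(- \frac{1}{2}\right) 0\right)^{2} - 10 \left(\left(- \frac{1}{2}\right) 0\right) + 22 \cdot 612}{2 \cdot 612} + 221313 = \frac{1}{2} \cdot \frac{1}{612} \left(0^{2} - 0 + 13464\right) + 221313 = \frac{1}{2} \cdot \frac{1}{612} \left(0 + 0 + 13464\right) + 221313 = \frac{1}{2} \cdot \frac{1}{612} \cdot 13464 + 221313 = 11 + 221313 = 221324$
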